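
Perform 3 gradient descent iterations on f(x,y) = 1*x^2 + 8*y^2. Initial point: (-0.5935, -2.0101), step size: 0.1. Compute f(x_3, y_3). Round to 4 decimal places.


Gradient descent on f(x,y) = 1*x^2 + 8*y^2.
Starting point: (-0.5935, -2.0101), alpha = 0.1
Step 1: grad_x = 2*1*-0.5935 = -1.187, grad_y = 2*8*-2.0101 = -32.1616
  x_1 = -0.5935 - 0.1*-1.187 = -0.4748
  y_1 = -2.0101 - 0.1*-32.1616 = 1.2061
Step 2: grad_x = 2*1*-0.4748 = -0.9496, grad_y = 2*8*1.2061 = 19.297
  x_2 = -0.4748 - 0.1*-0.9496 = -0.3798
  y_2 = 1.2061 - 0.1*19.297 = -0.7236
Step 3: grad_x = 2*1*-0.3798 = -0.7597, grad_y = 2*8*-0.7236 = -11.5782
  x_3 = -0.3798 - 0.1*-0.7597 = -0.3039
  y_3 = -0.7236 - 0.1*-11.5782 = 0.4342
f(-0.3039, 0.4342) = 1*(-0.3039)^2 + 8*0.4342^2 = 1.6004


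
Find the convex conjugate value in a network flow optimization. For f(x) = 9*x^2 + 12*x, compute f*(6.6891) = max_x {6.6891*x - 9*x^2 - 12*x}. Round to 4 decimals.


f*(y) = sup_x {y*x - a*x^2 - b*x} = sup_x {(y-b)*x - a*x^2}
FOC: (y - b) - 2a*x = 0 => x* = (y - b)/(2a)
x* = (6.6891 - 12)/(2*9) = -0.2951
f*(6.6891) = (y-b)^2/(4a) = (6.6891 - 12)^2/(4*9)
= 28.2057/36 = 0.7835


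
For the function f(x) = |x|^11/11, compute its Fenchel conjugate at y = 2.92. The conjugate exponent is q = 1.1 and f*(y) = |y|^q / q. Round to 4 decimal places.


The conjugate exponent q satisfies 1/p + 1/q = 1.
p = 11, so q = 11/(11 - 1) = 1.1
|y|^q = 2.92^1.1 = 3.2503
f*(2.92) = 3.2503 / 1.1 = 2.9548


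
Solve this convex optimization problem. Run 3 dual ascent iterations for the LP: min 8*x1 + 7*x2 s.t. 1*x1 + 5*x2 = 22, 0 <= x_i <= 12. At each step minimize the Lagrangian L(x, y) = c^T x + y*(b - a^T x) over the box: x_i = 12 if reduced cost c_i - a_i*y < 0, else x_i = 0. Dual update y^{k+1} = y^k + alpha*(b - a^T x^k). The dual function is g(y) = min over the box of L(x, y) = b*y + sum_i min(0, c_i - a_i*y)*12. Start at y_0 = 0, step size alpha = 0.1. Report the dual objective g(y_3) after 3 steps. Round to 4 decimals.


Dual ascent for LP: min 8*x1 + 7*x2, 1*x1 + 5*x2 = 22, 0 <= x_i <= 12
Step 1: y^k = 0.0, reduced costs: (8.0, 7.0)
  x^k = (0.0, 0.0), subgradient = b - a^T x = 22.0
  y^{k+1} = 0.0 + 0.1*22.0 = 2.2
Step 2: y^k = 2.2, reduced costs: (5.8, -4.0)
  x^k = (0.0, 12.0), subgradient = b - a^T x = -38.0
  y^{k+1} = 2.2 + 0.1*-38.0 = -1.6
Step 3: y^k = -1.6, reduced costs: (9.6, 15.0)
  x^k = (0.0, 0.0), subgradient = b - a^T x = 22.0
  y^{k+1} = -1.6 + 0.1*22.0 = 0.6
Dual objective at y_3 = 0.6: reduced costs (7.4, 4.0), box minimizer x = (0.0, 0.0)
g(y_3) = b*y + (c1 - a1*y)*x1 + (c2 - a2*y)*x2 = 22*0.6 + 7.4*0.0 + 4.0*0.0 = 13.2 + 0.0 + 0.0 = 13.2


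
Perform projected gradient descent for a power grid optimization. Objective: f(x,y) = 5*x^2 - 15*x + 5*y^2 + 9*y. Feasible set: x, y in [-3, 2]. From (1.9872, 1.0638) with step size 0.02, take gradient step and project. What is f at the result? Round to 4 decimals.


Step 1: Compute gradient at (1.9872, 1.0638).
grad_x = 2*5*1.9872 - 15 = 4.872
grad_y = 2*5*1.0638 + 9 = 19.638
Step 2: Gradient step.
x_raw = 1.9872 - 0.02*4.872 = 1.8898
y_raw = 1.0638 - 0.02*19.638 = 0.671
Step 3: Project onto [-3, 2].
x_proj = clip(1.8898) = 1.8898
y_proj = clip(0.671) = 0.671
Step 4: Evaluate f.
f(1.8898, 0.671) = -2.1996


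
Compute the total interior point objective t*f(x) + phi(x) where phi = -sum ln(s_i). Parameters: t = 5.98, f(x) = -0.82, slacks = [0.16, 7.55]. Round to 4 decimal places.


Step 1: Compute log-barrier.
ln values: [-1.8326, 2.0215]
phi = -(-1.8326 + 2.0215) = -0.189
Step 2: Compute augmented objective.
t*f(x) = 5.98*-0.82 = -4.9036
Total = -4.9036 - 0.189 = -5.0926


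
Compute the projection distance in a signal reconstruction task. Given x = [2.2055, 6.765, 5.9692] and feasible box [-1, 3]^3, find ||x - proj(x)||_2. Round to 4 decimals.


Project each component onto [-1, 3].
clip(2.2055) = 2.2055, clip(6.765) = 3.0, clip(5.9692) = 3.0
Projection = [2.2055, 3.0, 3.0]
Squared diffs: [0.0, 14.1752, 8.8161]
Distance = sqrt(22.9913) = 4.7949


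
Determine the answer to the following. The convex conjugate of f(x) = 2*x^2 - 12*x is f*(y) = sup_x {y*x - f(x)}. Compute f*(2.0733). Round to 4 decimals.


f*(y) = sup_x {y*x - a*x^2 - b*x} = sup_x {(y-b)*x - a*x^2}
FOC: (y - b) - 2a*x = 0 => x* = (y - b)/(2a)
x* = (2.0733 + 12)/(2*2) = 3.5183
f*(2.0733) = (y-b)^2/(4a) = (2.0733 + 12)^2/(4*2)
= 198.0578/8 = 24.7572


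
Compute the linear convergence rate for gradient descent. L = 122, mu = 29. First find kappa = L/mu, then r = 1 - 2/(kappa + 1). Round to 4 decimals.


Step 1: Compute the condition number.
kappa = L/mu = 122/29 = 4.2069
Step 2: Compute the convergence rate.
r = 1 - 2/(kappa + 1) = 1 - 2*mu/(L + mu) = (L - mu)/(L + mu) = 93/151 = 0.6159


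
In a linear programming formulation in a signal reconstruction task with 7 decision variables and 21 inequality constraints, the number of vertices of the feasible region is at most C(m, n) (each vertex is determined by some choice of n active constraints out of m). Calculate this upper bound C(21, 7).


Each vertex corresponds to some choice of n active constraints out of m, so the number of vertices is at most C(m, n) = m! / (n!(m-n)!).
m = 21, n = 7
Numerator: 21 * 20 * 19 * 18 * 17 * 16 * 15
Denominator: 7! = 5040
C(21, 7) = 116280


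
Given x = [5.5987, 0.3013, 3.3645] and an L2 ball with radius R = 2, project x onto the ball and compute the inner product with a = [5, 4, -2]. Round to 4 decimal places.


Step 1: Compute ||x|| (intermediates to 6 decimals).
||x|| = sqrt(5.5987^2 + 0.3013^2 + 3.3645^2) = 6.538814
Step 2: Project.
Since ||x|| > R, scale = R/||x|| = 2/6.538814 = 0.305866, proj(x) = scale * x
proj(x) = [1.712452, 0.092157, 1.029086]
Step 3: Dot product.
a^T * proj(x) = 5*1.712452 + 4*0.092157 - 2*1.029086 = 6.8727


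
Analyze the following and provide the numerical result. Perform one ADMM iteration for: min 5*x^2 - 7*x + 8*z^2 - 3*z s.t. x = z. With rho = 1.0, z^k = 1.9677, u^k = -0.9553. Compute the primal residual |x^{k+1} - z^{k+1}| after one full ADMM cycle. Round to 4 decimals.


ADMM iteration with rho = 1.0, z^k = 1.9677, u^k = -0.9553
Step 1: x-update.
Minimize 5*x^2 - 7*x + (1.0/2)*(x - 1.9677 - 0.9553)^2
FOC: (2*5 + 1.0)*x = 7 + 1.0*(1.9677 + 0.9553)
x^{k+1} = 0.9021
Step 2: z-update.
Minimize 8*z^2 - 3*z + (1.0/2)*(0.9021 - z - 0.9553)^2
FOC: (2*8 + 1.0)*z = 3 + 1.0*(0.9021 - 0.9553)
z^{k+1} = 0.1733
Step 3: u-update.
u^{k+1} = -0.9553 + 0.9021 - 0.1733 = -0.2265
Step 4: Primal residual = |0.9021 - 0.1733| = 0.7288


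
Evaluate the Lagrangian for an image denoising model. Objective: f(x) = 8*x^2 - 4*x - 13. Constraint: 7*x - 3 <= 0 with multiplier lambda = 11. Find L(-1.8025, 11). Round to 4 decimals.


Step 1: Evaluate f(x).
f(-1.8025) = 8*(-1.8025)^2 - 4*(-1.8025) - 13 = 20.2021
Step 2: Evaluate g(x).
g(-1.8025) = 7*-1.8025 - 3 = -15.6175
Step 3: Compute Lagrangian.
L = 20.2021 + 11*-15.6175 = -151.5905


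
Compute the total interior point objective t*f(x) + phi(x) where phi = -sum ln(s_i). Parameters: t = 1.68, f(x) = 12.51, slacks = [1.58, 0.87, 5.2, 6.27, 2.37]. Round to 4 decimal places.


Step 1: Compute log-barrier.
ln values: [0.4574, -0.1393, 1.6487, 1.8358, 0.8629]
phi = -(0.4574 - 0.1393 + 1.6487 + 1.8358 + 0.8629) = -4.6655
Step 2: Compute augmented objective.
t*f(x) = 1.68*12.51 = 21.0168
Total = 21.0168 - 4.6655 = 16.3513


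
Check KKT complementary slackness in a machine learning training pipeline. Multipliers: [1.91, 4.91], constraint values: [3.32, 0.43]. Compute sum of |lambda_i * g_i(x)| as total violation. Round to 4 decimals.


KKT complementary slackness check:
lambda_1 * g_1 = 1.91 * 3.32 = 6.3412
lambda_2 * g_2 = 4.91 * 0.43 = 2.1113
Total violation = 6.3412 + 2.1113 = 8.4525


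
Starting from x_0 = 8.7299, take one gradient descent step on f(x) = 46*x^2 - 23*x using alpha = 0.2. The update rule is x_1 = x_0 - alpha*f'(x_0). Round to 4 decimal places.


We compute the gradient at x_0 and apply the update.
f'(x) = 92*x - 23
f'(8.7299) = 92*8.7299 - 23 = 780.1508
x_1 = 8.7299 - 0.2*780.1508 = -147.3003


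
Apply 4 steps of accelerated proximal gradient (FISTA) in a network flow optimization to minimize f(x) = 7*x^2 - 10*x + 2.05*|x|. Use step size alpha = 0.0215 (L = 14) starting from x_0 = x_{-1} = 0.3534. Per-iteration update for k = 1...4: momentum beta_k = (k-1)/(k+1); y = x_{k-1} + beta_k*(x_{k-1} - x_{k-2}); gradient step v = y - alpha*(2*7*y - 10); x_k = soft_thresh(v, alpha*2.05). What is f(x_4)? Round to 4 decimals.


FISTA on f(x) = 7*x^2 - 10*x + 2.05*|x|
L = 14, alpha = 0.0215
Iteration 1: beta = 0.0, y = 0.3534 + 0.0*(0.3534 - 0.3534) = 0.3534
  grad(y) = -5.0524, v = y - alpha*grad = 0.462
  prox(v) = soft_thresh(0.462, 0.0441) = 0.418
Iteration 2: beta = 0.3333, y = 0.418 + 0.3333*(0.418 - 0.3534) = 0.4395
  grad(y) = -3.8474, v = y - alpha*grad = 0.5222
  prox(v) = soft_thresh(0.5222, 0.0441) = 0.4781
Iteration 3: beta = 0.5, y = 0.4781 + 0.5*(0.4781 - 0.418) = 0.5082
  grad(y) = -2.8853, v = y - alpha*grad = 0.5702
  prox(v) = soft_thresh(0.5702, 0.0441) = 0.5262
Iteration 4: beta = 0.6, y = 0.5262 + 0.6*(0.5262 - 0.4781) = 0.555
  grad(y) = -2.2303, v = y - alpha*grad = 0.6029
  prox(v) = soft_thresh(0.6029, 0.0441) = 0.5589
f(x_4) = 7*0.5589^2 - 10*0.5589 + 2.05*|0.5589| = -2.2567


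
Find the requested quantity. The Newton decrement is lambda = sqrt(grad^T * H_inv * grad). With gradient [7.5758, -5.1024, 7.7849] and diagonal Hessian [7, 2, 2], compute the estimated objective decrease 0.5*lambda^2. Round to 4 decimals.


Step 1: H is diagonal, so H^(-1) * g = [1.0823, -2.5512, 3.8925].
Step 2: g^T H^(-1) g = sum_i g_i^2 / H_ii
  = (7.5758)^2/7 + (-5.1024)^2/2 + (7.7849)^2/2
  = 8.199 + 13.0172 + 30.3023 = 51.5185
Step 3: Objective decrease = 0.5 * g^T H^(-1) g = 25.7593


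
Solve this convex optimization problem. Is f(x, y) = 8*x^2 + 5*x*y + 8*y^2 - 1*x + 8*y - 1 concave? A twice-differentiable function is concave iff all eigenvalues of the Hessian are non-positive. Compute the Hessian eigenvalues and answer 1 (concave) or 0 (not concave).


The Hessian of f(x,y) = 8*x^2 + 5*x*y + 8*y^2 - 1*x + 8*y - 1 is:
H = [[16, 5], [5, 16]]
Trace = 16 + 16 = 32
Determinant = 16*16 - (5)^2 = 231
Discriminant = (32)^2 - 4*231 = 100.0
Eigenvalues: lambda_1 = 11.0, lambda_2 = 21.0
The function is not concave.

0


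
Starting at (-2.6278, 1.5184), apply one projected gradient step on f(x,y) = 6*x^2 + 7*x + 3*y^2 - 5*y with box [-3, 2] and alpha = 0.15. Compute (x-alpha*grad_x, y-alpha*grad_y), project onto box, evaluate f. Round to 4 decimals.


Step 1: Compute gradient at (-2.6278, 1.5184).
grad_x = 2*6*-2.6278 + 7 = -24.5336
grad_y = 2*3*1.5184 - 5 = 4.1104
Step 2: Gradient step.
x_raw = -2.6278 - 0.15*-24.5336 = 1.0522
y_raw = 1.5184 - 0.15*4.1104 = 0.9018
Step 3: Project onto [-3, 2].
x_proj = clip(1.0522) = 1.0522
y_proj = clip(0.9018) = 0.9018
Step 4: Evaluate f.
f(1.0522, 0.9018) = 11.9397


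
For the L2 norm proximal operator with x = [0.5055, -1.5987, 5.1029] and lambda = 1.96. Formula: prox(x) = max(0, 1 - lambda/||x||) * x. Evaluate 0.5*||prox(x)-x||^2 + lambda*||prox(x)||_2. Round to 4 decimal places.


Step 1: Compute ||x||.
||x|| = 5.3713
Step 2: Compute scaling factor.
scale = max(0, 1 - 1.96/5.3713) = 0.6351
Step 3: prox(x) = [0.321, -1.0153, 3.2408]
||prox(x)|| = 3.4113
Step 4: Proximal objective.
0.5*||prox-x||^2 = 1.9208
lambda*||prox|| = 6.6861
Total = 8.607


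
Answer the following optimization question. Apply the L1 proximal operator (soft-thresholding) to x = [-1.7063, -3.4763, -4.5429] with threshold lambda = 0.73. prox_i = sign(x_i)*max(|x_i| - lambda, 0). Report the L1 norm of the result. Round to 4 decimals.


Soft-thresholding with lambda = 0.73:
prox(-1.7063) = sign(-1.7063)*max(|-1.7063| - 0.73, 0) = -0.9763
prox(-3.4763) = sign(-3.4763)*max(|-3.4763| - 0.73, 0) = -2.7463
prox(-4.5429) = sign(-4.5429)*max(|-4.5429| - 0.73, 0) = -3.8129
prox(x) = [-0.9763, -2.7463, -3.8129]
||prox(x)||_1 = 0.9763 + 2.7463 + 3.8129 = 7.5355


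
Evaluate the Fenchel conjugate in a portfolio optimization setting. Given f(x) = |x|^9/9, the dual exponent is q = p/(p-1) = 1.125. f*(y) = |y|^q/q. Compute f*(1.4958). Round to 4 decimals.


The conjugate exponent q satisfies 1/p + 1/q = 1.
p = 9, so q = 9/(9 - 1) = 1.125
|y|^q = 1.4958^1.125 = 1.573
f*(1.4958) = 1.573 / 1.125 = 1.3982


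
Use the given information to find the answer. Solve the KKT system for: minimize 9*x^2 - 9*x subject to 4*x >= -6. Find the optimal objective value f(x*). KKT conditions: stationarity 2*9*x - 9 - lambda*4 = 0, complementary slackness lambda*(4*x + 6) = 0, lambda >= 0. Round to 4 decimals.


Step 1: Try lambda = 0 (constraint inactive).
Stationarity: 2*9*x - 9 = 0
x* = 9/(2*9) = 0.5
Check constraint: 4*0.5 = 2.0 >= -6 -- satisfied.
Step 2: Compute optimal value.
f(x*) = 9*0.5^2 - 9*0.5 = -2.25


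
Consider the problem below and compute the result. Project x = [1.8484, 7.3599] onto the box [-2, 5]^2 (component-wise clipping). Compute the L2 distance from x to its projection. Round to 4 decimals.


Project each component onto [-2, 5].
clip(1.8484) = 1.8484, clip(7.3599) = 5.0
Projection = [1.8484, 5.0]
Squared diffs: [0.0, 5.5691]
Distance = sqrt(5.5691) = 2.3599


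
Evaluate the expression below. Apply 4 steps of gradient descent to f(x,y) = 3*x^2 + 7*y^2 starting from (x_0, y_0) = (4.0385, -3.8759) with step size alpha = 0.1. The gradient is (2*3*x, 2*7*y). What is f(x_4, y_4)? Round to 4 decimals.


Gradient descent on f(x,y) = 3*x^2 + 7*y^2.
Starting point: (4.0385, -3.8759), alpha = 0.1
Step 1: grad_x = 2*3*4.0385 = 24.231, grad_y = 2*7*-3.8759 = -54.2626
  x_1 = 4.0385 - 0.1*24.231 = 1.6154
  y_1 = -3.8759 - 0.1*-54.2626 = 1.5504
Step 2: grad_x = 2*3*1.6154 = 9.6924, grad_y = 2*7*1.5504 = 21.705
  x_2 = 1.6154 - 0.1*9.6924 = 0.6462
  y_2 = 1.5504 - 0.1*21.705 = -0.6201
Step 3: grad_x = 2*3*0.6462 = 3.877, grad_y = 2*7*-0.6201 = -8.682
  x_3 = 0.6462 - 0.1*3.877 = 0.2585
  y_3 = -0.6201 - 0.1*-8.682 = 0.2481
Step 4: grad_x = 2*3*0.2585 = 1.5508, grad_y = 2*7*0.2481 = 3.4728
  x_4 = 0.2585 - 0.1*1.5508 = 0.1034
  y_4 = 0.2481 - 0.1*3.4728 = -0.0992
f(0.1034, -0.0992) = 3*0.1034^2 + 7*(-0.0992)^2 = 0.101


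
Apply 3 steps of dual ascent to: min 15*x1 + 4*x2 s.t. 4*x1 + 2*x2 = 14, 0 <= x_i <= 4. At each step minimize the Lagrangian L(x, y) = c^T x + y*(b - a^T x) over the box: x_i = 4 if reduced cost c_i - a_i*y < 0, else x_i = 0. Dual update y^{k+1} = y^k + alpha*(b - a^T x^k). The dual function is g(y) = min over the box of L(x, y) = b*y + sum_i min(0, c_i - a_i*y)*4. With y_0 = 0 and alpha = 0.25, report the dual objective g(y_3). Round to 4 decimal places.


Dual ascent for LP: min 15*x1 + 4*x2, 4*x1 + 2*x2 = 14, 0 <= x_i <= 4
Step 1: y^k = 0.0, reduced costs: (15.0, 4.0)
  x^k = (0.0, 0.0), subgradient = b - a^T x = 14.0
  y^{k+1} = 0.0 + 0.25*14.0 = 3.5
Step 2: y^k = 3.5, reduced costs: (1.0, -3.0)
  x^k = (0.0, 4.0), subgradient = b - a^T x = 6.0
  y^{k+1} = 3.5 + 0.25*6.0 = 5.0
Step 3: y^k = 5.0, reduced costs: (-5.0, -6.0)
  x^k = (4.0, 4.0), subgradient = b - a^T x = -10.0
  y^{k+1} = 5.0 + 0.25*-10.0 = 2.5
Dual objective at y_3 = 2.5: reduced costs (5.0, -1.0), box minimizer x = (0.0, 4.0)
g(y_3) = b*y + (c1 - a1*y)*x1 + (c2 - a2*y)*x2 = 14*2.5 + 5.0*0.0 + (-1.0)*4.0 = 35.0 + 0.0 - 4.0 = 31.0


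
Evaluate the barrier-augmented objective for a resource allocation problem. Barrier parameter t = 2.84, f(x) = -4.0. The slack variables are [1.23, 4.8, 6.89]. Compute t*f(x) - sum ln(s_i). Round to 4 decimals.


Step 1: Compute log-barrier.
ln values: [0.207, 1.5686, 1.9301]
phi = -(0.207 + 1.5686 + 1.9301) = -3.7057
Step 2: Compute augmented objective.
t*f(x) = 2.84*-4.0 = -11.36
Total = -11.36 - 3.7057 = -15.0657


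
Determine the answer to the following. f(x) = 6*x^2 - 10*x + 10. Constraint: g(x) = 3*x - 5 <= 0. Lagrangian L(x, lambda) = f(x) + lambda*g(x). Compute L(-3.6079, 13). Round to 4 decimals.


Step 1: Evaluate f(x).
f(-3.6079) = 6*(-3.6079)^2 - 10*(-3.6079) + 10 = 124.1807
Step 2: Evaluate g(x).
g(-3.6079) = 3*-3.6079 - 5 = -15.8237
Step 3: Compute Lagrangian.
L = 124.1807 + 13*-15.8237 = -81.5274


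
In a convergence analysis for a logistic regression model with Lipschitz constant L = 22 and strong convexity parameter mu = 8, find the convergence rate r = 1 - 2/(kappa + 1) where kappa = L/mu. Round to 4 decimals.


Step 1: Compute the condition number.
kappa = L/mu = 22/8 = 2.75
Step 2: Compute the convergence rate.
r = 1 - 2/(kappa + 1) = 1 - 2*mu/(L + mu) = (L - mu)/(L + mu) = 14/30 = 0.4667


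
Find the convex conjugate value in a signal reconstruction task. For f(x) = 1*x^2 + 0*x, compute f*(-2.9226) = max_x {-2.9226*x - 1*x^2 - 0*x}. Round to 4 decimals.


f*(y) = sup_x {y*x - a*x^2 - b*x} = sup_x {(y-b)*x - a*x^2}
FOC: (y - b) - 2a*x = 0 => x* = (y - b)/(2a)
x* = (-2.9226 - 0)/(2*1) = -1.4613
f*(-2.9226) = (y-b)^2/(4a) = (-2.9226 - 0)^2/(4*1)
= 8.5416/4 = 2.1354


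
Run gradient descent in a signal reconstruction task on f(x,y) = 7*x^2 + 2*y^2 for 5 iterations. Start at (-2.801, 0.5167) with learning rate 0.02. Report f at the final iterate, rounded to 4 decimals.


Gradient descent on f(x,y) = 7*x^2 + 2*y^2.
Starting point: (-2.801, 0.5167), alpha = 0.02
Step 1: grad_x = 2*7*-2.801 = -39.214, grad_y = 2*2*0.5167 = 2.0668
  x_1 = -2.801 - 0.02*-39.214 = -2.0167
  y_1 = 0.5167 - 0.02*2.0668 = 0.4754
Step 2: grad_x = 2*7*-2.0167 = -28.2341, grad_y = 2*2*0.4754 = 1.9015
  x_2 = -2.0167 - 0.02*-28.2341 = -1.452
  y_2 = 0.4754 - 0.02*1.9015 = 0.4373
Step 3: grad_x = 2*7*-1.452 = -20.3285, grad_y = 2*2*0.4373 = 1.7493
  x_3 = -1.452 - 0.02*-20.3285 = -1.0455
  y_3 = 0.4373 - 0.02*1.7493 = 0.4023
Step 4: grad_x = 2*7*-1.0455 = -14.6365, grad_y = 2*2*0.4023 = 1.6094
  x_4 = -1.0455 - 0.02*-14.6365 = -0.7527
  y_4 = 0.4023 - 0.02*1.6094 = 0.3702
Step 5: grad_x = 2*7*-0.7527 = -10.5383, grad_y = 2*2*0.3702 = 1.4806
  x_5 = -0.7527 - 0.02*-10.5383 = -0.542
  y_5 = 0.3702 - 0.02*1.4806 = 0.3405
f(-0.542, 0.3405) = 7*(-0.542)^2 + 2*0.3405^2 = 2.2881


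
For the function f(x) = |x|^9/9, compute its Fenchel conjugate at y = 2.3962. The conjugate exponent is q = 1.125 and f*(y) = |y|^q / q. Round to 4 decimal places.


The conjugate exponent q satisfies 1/p + 1/q = 1.
p = 9, so q = 9/(9 - 1) = 1.125
|y|^q = 2.3962^1.125 = 2.6728
f*(2.3962) = 2.6728 / 1.125 = 2.3758


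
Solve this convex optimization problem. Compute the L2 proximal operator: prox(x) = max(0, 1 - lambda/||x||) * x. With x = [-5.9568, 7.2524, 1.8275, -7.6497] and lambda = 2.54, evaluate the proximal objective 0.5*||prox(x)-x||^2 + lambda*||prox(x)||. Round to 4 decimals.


Step 1: Compute ||x||.
||x|| = 12.2449
Step 2: Compute scaling factor.
scale = max(0, 1 - 2.54/12.2449) = 0.7926
Step 3: prox(x) = [-4.7212, 5.748, 1.4484, -6.0629]
||prox(x)|| = 9.7049
Step 4: Proximal objective.
0.5*||prox-x||^2 = 3.2258
lambda*||prox|| = 24.6504
Total = 27.8763


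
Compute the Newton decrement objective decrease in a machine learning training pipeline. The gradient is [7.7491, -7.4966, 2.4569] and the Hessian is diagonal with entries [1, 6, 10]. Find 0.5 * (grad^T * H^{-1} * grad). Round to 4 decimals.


Step 1: H is diagonal, so H^(-1) * g = [7.7491, -1.2494, 0.2457].
Step 2: g^T H^(-1) g = sum_i g_i^2 / H_ii
  = (7.7491)^2/1 + (-7.4966)^2/6 + (2.4569)^2/10
  = 60.0486 + 9.3665 + 0.6036 = 70.0187
Step 3: Objective decrease = 0.5 * g^T H^(-1) g = 35.0093


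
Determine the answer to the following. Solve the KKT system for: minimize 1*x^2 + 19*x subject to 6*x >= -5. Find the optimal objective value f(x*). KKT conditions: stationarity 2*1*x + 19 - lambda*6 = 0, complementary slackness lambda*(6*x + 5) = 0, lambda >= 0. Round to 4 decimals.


Step 1: Try lambda = 0 (constraint inactive).
x_unc = -19/(2*1) = -9.5
Check: 6*-9.5 = -57.0 < -5 -- violated!
Step 2: Constraint must be active: 6*x = -5
x* = -5/6 = -0.8333 (rounded; the exact value -5/6 is used below)
lambda = (2*1*(-5/6) + 19)/6 = 2.8889
Step 3: Compute optimal value.
f(x*) = 1*(-5/6)^2 + 19*(-5/6) = -15.1389


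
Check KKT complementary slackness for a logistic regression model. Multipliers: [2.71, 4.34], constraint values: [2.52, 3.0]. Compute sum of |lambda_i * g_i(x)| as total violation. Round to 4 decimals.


KKT complementary slackness check:
lambda_1 * g_1 = 2.71 * 2.52 = 6.8292
lambda_2 * g_2 = 4.34 * 3.0 = 13.02
Total violation = 6.8292 + 13.02 = 19.8492


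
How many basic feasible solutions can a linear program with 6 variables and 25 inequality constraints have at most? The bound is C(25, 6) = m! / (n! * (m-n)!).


Each vertex corresponds to some choice of n active constraints out of m, so the number of vertices is at most C(m, n) = m! / (n!(m-n)!).
m = 25, n = 6
Numerator: 25 * 24 * 23 * 22 * 21 * 20
Denominator: 6! = 720
C(25, 6) = 177100


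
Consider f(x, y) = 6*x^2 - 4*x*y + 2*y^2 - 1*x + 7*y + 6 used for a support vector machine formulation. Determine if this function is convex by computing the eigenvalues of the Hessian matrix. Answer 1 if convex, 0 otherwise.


The Hessian of f(x,y) = 6*x^2 - 4*x*y + 2*y^2 - 1*x + 7*y + 6 is:
H = [[12, -4], [-4, 4]]
Trace = 12 + 4 = 16
Determinant = 12*4 - (-4)^2 = 32
Discriminant = (16)^2 - 4*32 = 128.0
Eigenvalues: lambda_1 = 2.3431, lambda_2 = 13.6569
The function is convex.

1


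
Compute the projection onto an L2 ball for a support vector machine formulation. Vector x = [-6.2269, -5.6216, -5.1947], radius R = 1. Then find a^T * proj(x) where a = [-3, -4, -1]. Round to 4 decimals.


Step 1: Compute ||x|| (intermediates to 6 decimals).
||x|| = sqrt((-6.2269)^2 + (-5.6216)^2 + (-5.1947)^2) = 9.867197
Step 2: Project.
Since ||x|| > R, scale = R/||x|| = 1/9.867197 = 0.101346, proj(x) = scale * x
proj(x) = [-0.631071, -0.569727, -0.526462]
Step 3: Dot product.
a^T * proj(x) = -3*(-0.631071) - 4*(-0.569727) - 1*(-0.526462) = 4.6986


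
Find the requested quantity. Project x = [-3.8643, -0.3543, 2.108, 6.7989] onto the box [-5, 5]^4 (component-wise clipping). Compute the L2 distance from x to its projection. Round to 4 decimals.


Project each component onto [-5, 5].
clip(-3.8643) = -3.8643, clip(-0.3543) = -0.3543, clip(2.108) = 2.108, clip(6.7989) = 5.0
Projection = [-3.8643, -0.3543, 2.108, 5.0]
Squared diffs: [0.0, 0.0, 0.0, 3.236]
Distance = sqrt(3.236) = 1.7989


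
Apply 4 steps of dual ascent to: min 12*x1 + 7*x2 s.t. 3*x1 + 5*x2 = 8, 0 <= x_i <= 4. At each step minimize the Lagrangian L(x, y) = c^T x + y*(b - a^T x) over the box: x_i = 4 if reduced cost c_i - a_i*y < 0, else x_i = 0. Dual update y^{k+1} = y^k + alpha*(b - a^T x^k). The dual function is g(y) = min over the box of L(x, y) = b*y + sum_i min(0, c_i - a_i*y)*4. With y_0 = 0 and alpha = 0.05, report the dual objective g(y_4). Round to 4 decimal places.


Dual ascent for LP: min 12*x1 + 7*x2, 3*x1 + 5*x2 = 8, 0 <= x_i <= 4
Step 1: y^k = 0.0, reduced costs: (12.0, 7.0)
  x^k = (0.0, 0.0), subgradient = b - a^T x = 8.0
  y^{k+1} = 0.0 + 0.05*8.0 = 0.4
Step 2: y^k = 0.4, reduced costs: (10.8, 5.0)
  x^k = (0.0, 0.0), subgradient = b - a^T x = 8.0
  y^{k+1} = 0.4 + 0.05*8.0 = 0.8
Step 3: y^k = 0.8, reduced costs: (9.6, 3.0)
  x^k = (0.0, 0.0), subgradient = b - a^T x = 8.0
  y^{k+1} = 0.8 + 0.05*8.0 = 1.2
Step 4: y^k = 1.2, reduced costs: (8.4, 1.0)
  x^k = (0.0, 0.0), subgradient = b - a^T x = 8.0
  y^{k+1} = 1.2 + 0.05*8.0 = 1.6
Dual objective at y_4 = 1.6: reduced costs (7.2, -1.0), box minimizer x = (0.0, 4.0)
g(y_4) = b*y + (c1 - a1*y)*x1 + (c2 - a2*y)*x2 = 8*1.6 + 7.2*0.0 + (-1.0)*4.0 = 12.8 + 0.0 - 4.0 = 8.8


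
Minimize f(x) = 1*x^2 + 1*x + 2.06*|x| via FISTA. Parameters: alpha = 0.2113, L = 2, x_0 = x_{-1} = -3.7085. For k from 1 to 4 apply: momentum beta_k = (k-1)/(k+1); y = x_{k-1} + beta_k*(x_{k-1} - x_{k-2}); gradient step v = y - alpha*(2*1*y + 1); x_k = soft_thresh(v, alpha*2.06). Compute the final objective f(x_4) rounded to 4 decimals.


FISTA on f(x) = 1*x^2 + 1*x + 2.06*|x|
L = 2, alpha = 0.2113
Iteration 1: beta = 0.0, y = -3.7085 + 0.0*(-3.7085 + 3.7085) = -3.7085
  grad(y) = -6.417, v = y - alpha*grad = -2.3526
  prox(v) = soft_thresh(-2.3526, 0.4353) = -1.9173
Iteration 2: beta = 0.3333, y = -1.9173 + 0.3333*(-1.9173 + 3.7085) = -1.3202
  grad(y) = -1.6405, v = y - alpha*grad = -0.9736
  prox(v) = soft_thresh(-0.9736, 0.4353) = -0.5383
Iteration 3: beta = 0.5, y = -0.5383 + 0.5*(-0.5383 + 1.9173) = 0.1512
  grad(y) = 1.3023, v = y - alpha*grad = -0.124
  prox(v) = soft_thresh(-0.124, 0.4353) = 0.0
Iteration 4: beta = 0.6, y = 0.0 + 0.6*(0.0 + 0.5383) = 0.323
  grad(y) = 1.646, v = y - alpha*grad = -0.0248
  prox(v) = soft_thresh(-0.0248, 0.4353) = 0.0
f(x_4) = 1*0.0^2 + 1*0.0 + 2.06*|0.0| = 0.0


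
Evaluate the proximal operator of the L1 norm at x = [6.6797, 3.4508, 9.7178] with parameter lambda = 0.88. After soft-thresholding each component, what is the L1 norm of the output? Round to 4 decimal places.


Soft-thresholding with lambda = 0.88:
prox(6.6797) = sign(6.6797)*max(|6.6797| - 0.88, 0) = 5.7997
prox(3.4508) = sign(3.4508)*max(|3.4508| - 0.88, 0) = 2.5708
prox(9.7178) = sign(9.7178)*max(|9.7178| - 0.88, 0) = 8.8378
prox(x) = [5.7997, 2.5708, 8.8378]
||prox(x)||_1 = 5.7997 + 2.5708 + 8.8378 = 17.2083


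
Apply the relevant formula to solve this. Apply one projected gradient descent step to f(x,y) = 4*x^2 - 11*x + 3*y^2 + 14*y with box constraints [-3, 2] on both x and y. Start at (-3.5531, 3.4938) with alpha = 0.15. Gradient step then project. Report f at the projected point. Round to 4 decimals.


Step 1: Compute gradient at (-3.5531, 3.4938).
grad_x = 2*4*-3.5531 - 11 = -39.4248
grad_y = 2*3*3.4938 + 14 = 34.9628
Step 2: Gradient step.
x_raw = -3.5531 - 0.15*-39.4248 = 2.3606
y_raw = 3.4938 - 0.15*34.9628 = -1.7506
Step 3: Project onto [-3, 2].
x_proj = clip(2.3606) = 2.0
y_proj = clip(-1.7506) = -1.7506
Step 4: Evaluate f.
f(2.0, -1.7506) = -21.3147


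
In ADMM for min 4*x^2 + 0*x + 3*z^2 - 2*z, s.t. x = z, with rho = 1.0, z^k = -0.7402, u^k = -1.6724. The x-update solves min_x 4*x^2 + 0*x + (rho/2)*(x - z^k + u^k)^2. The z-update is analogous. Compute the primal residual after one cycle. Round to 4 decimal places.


ADMM iteration with rho = 1.0, z^k = -0.7402, u^k = -1.6724
Step 1: x-update.
Minimize 4*x^2 + 0*x + (1.0/2)*(x + 0.7402 - 1.6724)^2
FOC: (2*4 + 1.0)*x = 0 + 1.0*(-0.7402 + 1.6724)
x^{k+1} = 0.1036
Step 2: z-update.
Minimize 3*z^2 - 2*z + (1.0/2)*(0.1036 - z - 1.6724)^2
FOC: (2*3 + 1.0)*z = 2 + 1.0*(0.1036 - 1.6724)
z^{k+1} = 0.0616
Step 3: u-update.
u^{k+1} = -1.6724 + 0.1036 - 0.0616 = -1.6304
Step 4: Primal residual = |0.1036 - 0.0616| = 0.042


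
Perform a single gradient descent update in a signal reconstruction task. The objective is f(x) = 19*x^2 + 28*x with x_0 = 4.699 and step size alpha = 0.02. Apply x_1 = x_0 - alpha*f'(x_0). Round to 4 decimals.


We compute the gradient at x_0 and apply the update.
f'(x) = 38*x + 28
f'(4.699) = 38*4.699 + 28 = 206.562
x_1 = 4.699 - 0.02*206.562 = 0.5678


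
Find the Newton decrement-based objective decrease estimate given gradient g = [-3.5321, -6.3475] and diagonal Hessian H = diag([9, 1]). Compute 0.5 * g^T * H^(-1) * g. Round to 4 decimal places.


Step 1: H is diagonal, so H^(-1) * g = [-0.3925, -6.3475].
Step 2: g^T H^(-1) g = sum_i g_i^2 / H_ii
  = (-3.5321)^2/9 + (-6.3475)^2/1
  = 1.3862 + 40.2908 = 41.6769
Step 3: Objective decrease = 0.5 * g^T H^(-1) g = 20.8385


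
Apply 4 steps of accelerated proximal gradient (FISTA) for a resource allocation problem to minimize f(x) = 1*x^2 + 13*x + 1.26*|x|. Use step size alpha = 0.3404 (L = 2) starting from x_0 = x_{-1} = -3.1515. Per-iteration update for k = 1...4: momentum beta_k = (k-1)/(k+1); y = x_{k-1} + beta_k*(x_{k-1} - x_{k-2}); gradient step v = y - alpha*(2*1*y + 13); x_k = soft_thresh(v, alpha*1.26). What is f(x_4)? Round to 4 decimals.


FISTA on f(x) = 1*x^2 + 13*x + 1.26*|x|
L = 2, alpha = 0.3404
Iteration 1: beta = 0.0, y = -3.1515 + 0.0*(-3.1515 + 3.1515) = -3.1515
  grad(y) = 6.697, v = y - alpha*grad = -5.4312
  prox(v) = soft_thresh(-5.4312, 0.4289) = -5.0023
Iteration 2: beta = 0.3333, y = -5.0023 + 0.3333*(-5.0023 + 3.1515) = -5.6192
  grad(y) = 1.7617, v = y - alpha*grad = -6.2188
  prox(v) = soft_thresh(-6.2188, 0.4289) = -5.7899
Iteration 3: beta = 0.5, y = -5.7899 + 0.5*(-5.7899 + 5.0023) = -6.1838
  grad(y) = 0.6324, v = y - alpha*grad = -6.3991
  prox(v) = soft_thresh(-6.3991, 0.4289) = -5.9702
Iteration 4: beta = 0.6, y = -5.9702 + 0.6*(-5.9702 + 5.7899) = -6.0783
  grad(y) = 0.8434, v = y - alpha*grad = -6.3654
  prox(v) = soft_thresh(-6.3654, 0.4289) = -5.9365
f(x_4) = 1*(-5.9365)^2 + 13*(-5.9365) + 1.26*|-5.9365| = -34.4525


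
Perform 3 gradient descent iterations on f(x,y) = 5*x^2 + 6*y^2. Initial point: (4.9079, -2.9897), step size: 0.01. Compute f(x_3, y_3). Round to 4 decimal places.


Gradient descent on f(x,y) = 5*x^2 + 6*y^2.
Starting point: (4.9079, -2.9897), alpha = 0.01
Step 1: grad_x = 2*5*4.9079 = 49.079, grad_y = 2*6*-2.9897 = -35.8764
  x_1 = 4.9079 - 0.01*49.079 = 4.4171
  y_1 = -2.9897 - 0.01*-35.8764 = -2.6309
Step 2: grad_x = 2*5*4.4171 = 44.1711, grad_y = 2*6*-2.6309 = -31.5712
  x_2 = 4.4171 - 0.01*44.1711 = 3.9754
  y_2 = -2.6309 - 0.01*-31.5712 = -2.3152
Step 3: grad_x = 2*5*3.9754 = 39.754, grad_y = 2*6*-2.3152 = -27.7827
  x_3 = 3.9754 - 0.01*39.754 = 3.5779
  y_3 = -2.3152 - 0.01*-27.7827 = -2.0374
f(3.5779, -2.0374) = 5*3.5779^2 + 6*(-2.0374)^2 = 88.9113


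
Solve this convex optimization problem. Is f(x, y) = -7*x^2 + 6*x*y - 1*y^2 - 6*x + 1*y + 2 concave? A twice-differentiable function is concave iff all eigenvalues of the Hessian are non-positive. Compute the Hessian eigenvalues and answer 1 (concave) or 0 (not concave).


The Hessian of f(x,y) = -7*x^2 + 6*x*y - 1*y^2 - 6*x + 1*y + 2 is:
H = [[-14, 6], [6, -2]]
Trace = -14 - 2 = -16
Determinant = -14*-2 - (6)^2 = -8
Discriminant = (-16)^2 - 4*-8 = 288.0
Eigenvalues: lambda_1 = -16.4853, lambda_2 = 0.4853
The function is not concave.

0


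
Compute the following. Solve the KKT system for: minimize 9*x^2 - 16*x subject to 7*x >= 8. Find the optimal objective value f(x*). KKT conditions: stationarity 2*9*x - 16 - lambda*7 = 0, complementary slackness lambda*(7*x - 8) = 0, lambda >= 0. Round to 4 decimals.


Step 1: Try lambda = 0 (constraint inactive).
x_unc = 16/(2*9) = 0.8889
Check: 7*0.8889 = 6.2223 < 8 -- violated!
Step 2: Constraint must be active: 7*x = 8
x* = 8/7 = 1.1429 (rounded; the exact value 8/7 is used below)
lambda = (2*9*(8/7) - 16)/7 = 0.6531
Step 3: Compute optimal value.
f(x*) = 9*(8/7)^2 - 16*(8/7) = -6.5306


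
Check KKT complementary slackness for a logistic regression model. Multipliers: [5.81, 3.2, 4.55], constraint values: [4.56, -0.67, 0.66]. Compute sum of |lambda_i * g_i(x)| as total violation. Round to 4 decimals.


KKT complementary slackness check:
lambda_1 * g_1 = 5.81 * 4.56 = 26.4936
lambda_2 * g_2 = 3.2 * -0.67 = -2.144
lambda_3 * g_3 = 4.55 * 0.66 = 3.003
Total violation = 26.4936 + 2.144 + 3.003 = 31.6406


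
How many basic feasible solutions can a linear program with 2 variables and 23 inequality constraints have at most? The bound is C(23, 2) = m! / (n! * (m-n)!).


Each vertex corresponds to some choice of n active constraints out of m, so the number of vertices is at most C(m, n) = m! / (n!(m-n)!).
m = 23, n = 2
Numerator: 23 * 22
Denominator: 2! = 2
C(23, 2) = 253


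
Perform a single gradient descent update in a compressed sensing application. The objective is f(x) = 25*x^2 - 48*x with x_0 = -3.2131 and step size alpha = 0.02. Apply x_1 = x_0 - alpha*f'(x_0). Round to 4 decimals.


We compute the gradient at x_0 and apply the update.
f'(x) = 50*x - 48
f'(-3.2131) = 50*-3.2131 - 48 = -208.655
x_1 = -3.2131 - 0.02*-208.655 = 0.96


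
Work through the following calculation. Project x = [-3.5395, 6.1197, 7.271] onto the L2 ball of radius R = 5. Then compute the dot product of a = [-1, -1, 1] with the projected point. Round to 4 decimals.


Step 1: Compute ||x|| (intermediates to 6 decimals).
||x|| = sqrt((-3.5395)^2 + 6.1197^2 + 7.271^2) = 10.141313
Step 2: Project.
Since ||x|| > R, scale = R/||x|| = 5/10.141313 = 0.493033, proj(x) = scale * x
proj(x) = [-1.74509, 3.017214, 3.584843]
Step 3: Dot product.
a^T * proj(x) = -1*(-1.74509) - 1*3.017214 + 1*3.584843 = 2.3127


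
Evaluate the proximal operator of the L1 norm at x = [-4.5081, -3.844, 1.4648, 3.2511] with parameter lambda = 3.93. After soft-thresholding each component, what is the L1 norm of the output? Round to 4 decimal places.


Soft-thresholding with lambda = 3.93:
prox(-4.5081) = sign(-4.5081)*max(|-4.5081| - 3.93, 0) = -0.5781
prox(-3.844) = sign(-3.844)*max(|-3.844| - 3.93, 0) = 0.0
prox(1.4648) = sign(1.4648)*max(|1.4648| - 3.93, 0) = 0.0
prox(3.2511) = sign(3.2511)*max(|3.2511| - 3.93, 0) = 0.0
prox(x) = [-0.5781, 0.0, 0.0, 0.0]
||prox(x)||_1 = 0.5781 + 0.0 + 0.0 + 0.0 = 0.5781


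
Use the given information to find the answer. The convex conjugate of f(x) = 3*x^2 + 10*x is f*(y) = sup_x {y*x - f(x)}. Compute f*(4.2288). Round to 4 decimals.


f*(y) = sup_x {y*x - a*x^2 - b*x} = sup_x {(y-b)*x - a*x^2}
FOC: (y - b) - 2a*x = 0 => x* = (y - b)/(2a)
x* = (4.2288 - 10)/(2*3) = -0.9619
f*(4.2288) = (y-b)^2/(4a) = (4.2288 - 10)^2/(4*3)
= 33.3067/12 = 2.7756


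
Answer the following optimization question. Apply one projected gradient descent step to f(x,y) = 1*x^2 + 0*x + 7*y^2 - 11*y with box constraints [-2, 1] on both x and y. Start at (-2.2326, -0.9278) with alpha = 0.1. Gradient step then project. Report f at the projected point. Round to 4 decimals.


Step 1: Compute gradient at (-2.2326, -0.9278).
grad_x = 2*1*-2.2326 + 0 = -4.4652
grad_y = 2*7*-0.9278 - 11 = -23.9892
Step 2: Gradient step.
x_raw = -2.2326 - 0.1*-4.4652 = -1.7861
y_raw = -0.9278 - 0.1*-23.9892 = 1.4711
Step 3: Project onto [-2, 1].
x_proj = clip(-1.7861) = -1.7861
y_proj = clip(1.4711) = 1.0
Step 4: Evaluate f.
f(-1.7861, 1.0) = -0.8099


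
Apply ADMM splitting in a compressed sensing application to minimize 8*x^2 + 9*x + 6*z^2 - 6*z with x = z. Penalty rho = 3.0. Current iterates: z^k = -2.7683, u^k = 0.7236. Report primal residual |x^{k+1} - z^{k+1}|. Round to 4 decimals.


ADMM iteration with rho = 3.0, z^k = -2.7683, u^k = 0.7236
Step 1: x-update.
Minimize 8*x^2 + 9*x + (3.0/2)*(x + 2.7683 + 0.7236)^2
FOC: (2*8 + 3.0)*x = -9 + 3.0*(-2.7683 - 0.7236)
x^{k+1} = -1.025
Step 2: z-update.
Minimize 6*z^2 - 6*z + (3.0/2)*(-1.025 - z + 0.7236)^2
FOC: (2*6 + 3.0)*z = 6 + 3.0*(-1.025 + 0.7236)
z^{k+1} = 0.3397
Step 3: u-update.
u^{k+1} = 0.7236 - 1.025 - 0.3397 = -0.6411
Step 4: Primal residual = |-1.025 - 0.3397| = 1.3647


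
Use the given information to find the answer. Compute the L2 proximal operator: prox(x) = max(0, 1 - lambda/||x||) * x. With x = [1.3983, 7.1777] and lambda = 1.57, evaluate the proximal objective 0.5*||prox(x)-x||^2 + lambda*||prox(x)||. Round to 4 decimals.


Step 1: Compute ||x||.
||x|| = 7.3126
Step 2: Compute scaling factor.
scale = max(0, 1 - 1.57/7.3126) = 0.7853
Step 3: prox(x) = [1.0981, 5.6367]
||prox(x)|| = 5.7426
Step 4: Proximal objective.
0.5*||prox-x||^2 = 1.2325
lambda*||prox|| = 9.0159
Total = 10.2484


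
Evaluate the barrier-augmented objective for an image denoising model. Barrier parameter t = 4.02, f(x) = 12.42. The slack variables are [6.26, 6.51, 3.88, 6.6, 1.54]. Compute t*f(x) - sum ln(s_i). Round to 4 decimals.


Step 1: Compute log-barrier.
ln values: [1.8342, 1.8733, 1.3558, 1.8871, 0.4318]
phi = -(1.8342 + 1.8733 + 1.3558 + 1.8871 + 0.4318) = -7.3822
Step 2: Compute augmented objective.
t*f(x) = 4.02*12.42 = 49.9284
Total = 49.9284 - 7.3822 = 42.5462


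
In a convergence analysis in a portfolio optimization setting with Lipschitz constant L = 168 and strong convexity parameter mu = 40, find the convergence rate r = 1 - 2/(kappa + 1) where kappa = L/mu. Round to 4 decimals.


Step 1: Compute the condition number.
kappa = L/mu = 168/40 = 4.2
Step 2: Compute the convergence rate.
r = 1 - 2/(kappa + 1) = 1 - 2*mu/(L + mu) = (L - mu)/(L + mu) = 128/208 = 0.6154


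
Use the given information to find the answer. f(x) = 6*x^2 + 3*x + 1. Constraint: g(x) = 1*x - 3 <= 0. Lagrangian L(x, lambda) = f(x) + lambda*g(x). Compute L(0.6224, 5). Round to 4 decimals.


Step 1: Evaluate f(x).
f(0.6224) = 6*0.6224^2 + 3*0.6224 + 1 = 5.1915
Step 2: Evaluate g(x).
g(0.6224) = 1*0.6224 - 3 = -2.3776
Step 3: Compute Lagrangian.
L = 5.1915 + 5*-2.3776 = -6.6965


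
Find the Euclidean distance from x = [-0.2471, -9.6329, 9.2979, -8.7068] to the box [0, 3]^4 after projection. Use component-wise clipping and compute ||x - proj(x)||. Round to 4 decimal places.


Project each component onto [0, 3].
clip(-0.2471) = 0.0, clip(-9.6329) = 0.0, clip(9.2979) = 3.0, clip(-8.7068) = 0.0
Projection = [0.0, 0.0, 3.0, 0.0]
Squared diffs: [0.0611, 92.7928, 39.6635, 75.8084]
Distance = sqrt(208.3258) = 14.4335


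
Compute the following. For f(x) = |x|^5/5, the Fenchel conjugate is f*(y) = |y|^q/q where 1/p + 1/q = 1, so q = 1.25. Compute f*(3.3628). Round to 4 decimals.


The conjugate exponent q satisfies 1/p + 1/q = 1.
p = 5, so q = 5/(5 - 1) = 1.25
|y|^q = 3.3628^1.25 = 4.5538
f*(3.3628) = 4.5538 / 1.25 = 3.6431


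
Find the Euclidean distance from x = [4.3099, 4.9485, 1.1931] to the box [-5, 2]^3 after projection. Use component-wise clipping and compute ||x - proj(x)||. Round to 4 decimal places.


Project each component onto [-5, 2].
clip(4.3099) = 2.0, clip(4.9485) = 2.0, clip(1.1931) = 1.1931
Projection = [2.0, 2.0, 1.1931]
Squared diffs: [5.3356, 8.6937, 0.0]
Distance = sqrt(14.0293) = 3.7456


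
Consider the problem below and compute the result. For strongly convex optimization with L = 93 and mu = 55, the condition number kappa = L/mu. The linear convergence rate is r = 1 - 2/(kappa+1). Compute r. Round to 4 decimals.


Step 1: Compute the condition number.
kappa = L/mu = 93/55 = 1.6909
Step 2: Compute the convergence rate.
r = 1 - 2/(kappa + 1) = 1 - 2*mu/(L + mu) = (L - mu)/(L + mu) = 38/148 = 0.2568


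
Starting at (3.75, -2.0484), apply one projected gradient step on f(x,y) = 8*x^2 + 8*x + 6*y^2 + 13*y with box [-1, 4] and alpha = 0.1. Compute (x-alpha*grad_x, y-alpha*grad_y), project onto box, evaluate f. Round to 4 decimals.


Step 1: Compute gradient at (3.75, -2.0484).
grad_x = 2*8*3.75 + 8 = 68.0
grad_y = 2*6*-2.0484 + 13 = -11.5808
Step 2: Gradient step.
x_raw = 3.75 - 0.1*68.0 = -3.05
y_raw = -2.0484 - 0.1*-11.5808 = -0.8903
Step 3: Project onto [-1, 4].
x_proj = clip(-3.05) = -1.0
y_proj = clip(-0.8903) = -0.8903
Step 4: Evaluate f.
f(-1.0, -0.8903) = -6.8181


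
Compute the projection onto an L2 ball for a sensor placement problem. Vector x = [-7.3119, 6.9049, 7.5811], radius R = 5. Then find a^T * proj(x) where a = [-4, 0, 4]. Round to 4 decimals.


Step 1: Compute ||x|| (intermediates to 6 decimals).
||x|| = sqrt((-7.3119)^2 + 6.9049^2 + 7.5811^2) = 12.594229
Step 2: Project.
Since ||x|| > R, scale = R/||x|| = 5/12.594229 = 0.397007, proj(x) = scale * x
proj(x) = [-2.902875, 2.741294, 3.00975]
Step 3: Dot product.
a^T * proj(x) = -4*(-2.902875) + 0*2.741294 + 4*3.00975 = 23.6505


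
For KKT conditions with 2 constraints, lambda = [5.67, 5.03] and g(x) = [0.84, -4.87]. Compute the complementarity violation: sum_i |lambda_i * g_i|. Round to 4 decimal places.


KKT complementary slackness check:
lambda_1 * g_1 = 5.67 * 0.84 = 4.7628
lambda_2 * g_2 = 5.03 * -4.87 = -24.4961
Total violation = 4.7628 + 24.4961 = 29.2589


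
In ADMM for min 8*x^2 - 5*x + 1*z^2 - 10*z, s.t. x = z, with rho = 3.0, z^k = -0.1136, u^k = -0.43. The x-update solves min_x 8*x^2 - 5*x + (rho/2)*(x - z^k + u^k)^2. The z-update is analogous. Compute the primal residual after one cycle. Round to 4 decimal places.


ADMM iteration with rho = 3.0, z^k = -0.1136, u^k = -0.43
Step 1: x-update.
Minimize 8*x^2 - 5*x + (3.0/2)*(x + 0.1136 - 0.43)^2
FOC: (2*8 + 3.0)*x = 5 + 3.0*(-0.1136 + 0.43)
x^{k+1} = 0.3131
Step 2: z-update.
Minimize 1*z^2 - 10*z + (3.0/2)*(0.3131 - z - 0.43)^2
FOC: (2*1 + 3.0)*z = 10 + 3.0*(0.3131 - 0.43)
z^{k+1} = 1.9299
Step 3: u-update.
u^{k+1} = -0.43 + 0.3131 - 1.9299 = -2.0468
Step 4: Primal residual = |0.3131 - 1.9299| = 1.6168
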